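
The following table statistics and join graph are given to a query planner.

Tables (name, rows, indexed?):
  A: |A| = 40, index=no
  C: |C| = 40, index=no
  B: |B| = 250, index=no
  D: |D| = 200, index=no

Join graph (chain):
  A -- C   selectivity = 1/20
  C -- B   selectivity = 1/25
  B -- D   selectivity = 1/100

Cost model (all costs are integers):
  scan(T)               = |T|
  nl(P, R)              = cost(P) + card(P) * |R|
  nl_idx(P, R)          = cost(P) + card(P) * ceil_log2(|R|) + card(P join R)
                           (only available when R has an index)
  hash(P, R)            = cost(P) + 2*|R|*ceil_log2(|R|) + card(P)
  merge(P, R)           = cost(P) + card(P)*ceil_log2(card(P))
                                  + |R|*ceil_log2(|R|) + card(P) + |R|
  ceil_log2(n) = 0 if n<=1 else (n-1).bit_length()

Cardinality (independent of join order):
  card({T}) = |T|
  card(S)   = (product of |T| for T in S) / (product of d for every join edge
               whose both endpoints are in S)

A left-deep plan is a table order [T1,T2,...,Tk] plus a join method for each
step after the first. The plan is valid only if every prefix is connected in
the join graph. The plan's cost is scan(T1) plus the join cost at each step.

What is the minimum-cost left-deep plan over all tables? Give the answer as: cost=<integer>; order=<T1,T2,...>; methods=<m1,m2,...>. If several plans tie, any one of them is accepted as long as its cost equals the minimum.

cost=5860; order=B,C,A,D; methods=hash,hash,hash

Selinger DP (subsets sized 1..n):
  {A}: scan cost=40, card=40
  {C}: scan cost=40, card=40
  {B}: scan cost=250, card=250
  {D}: scan cost=200, card=200
  {AC}: card=80; try (C,hash)→560, (A,hash)→560, (C,merge)→600, (A,merge)→600, (C,nl)→1640, (A,nl)→1640; best=560 via (C,hash)
  {BC}: card=400; try (C,hash)→980, (B,merge)→2570, (C,merge)→2780, (B,hash)→4080, (B,nl)→10040, (C,nl)→10250; best=980 via (C,hash)
  {BD}: card=500; try (D,hash)→3700, (B,merge)→4250, (D,merge)→4300, (B,hash)→4400, (B,nl)→50200, (D,nl)→50250; best=3700 via (D,hash)
  {ABC}: card=800; try (A,hash)→1860, (B,merge)→3450, (B,hash)→4640, (A,merge)→5260, (A,nl)→16980, (B,nl)→20560; best=1860 via (A,hash)
  {BCD}: card=800; try (D,hash)→4580, (C,hash)→4680, (D,merge)→6780, (C,merge)→8980, (C,nl)→23700, (D,nl)→80980; best=4580 via (D,hash)
  {ABCD}: card=1600; try (D,hash)→5860, (A,hash)→5860, (D,merge)→12460, (A,merge)→13660, (A,nl)→36580, (D,nl)→161860; best=5860 via (D,hash)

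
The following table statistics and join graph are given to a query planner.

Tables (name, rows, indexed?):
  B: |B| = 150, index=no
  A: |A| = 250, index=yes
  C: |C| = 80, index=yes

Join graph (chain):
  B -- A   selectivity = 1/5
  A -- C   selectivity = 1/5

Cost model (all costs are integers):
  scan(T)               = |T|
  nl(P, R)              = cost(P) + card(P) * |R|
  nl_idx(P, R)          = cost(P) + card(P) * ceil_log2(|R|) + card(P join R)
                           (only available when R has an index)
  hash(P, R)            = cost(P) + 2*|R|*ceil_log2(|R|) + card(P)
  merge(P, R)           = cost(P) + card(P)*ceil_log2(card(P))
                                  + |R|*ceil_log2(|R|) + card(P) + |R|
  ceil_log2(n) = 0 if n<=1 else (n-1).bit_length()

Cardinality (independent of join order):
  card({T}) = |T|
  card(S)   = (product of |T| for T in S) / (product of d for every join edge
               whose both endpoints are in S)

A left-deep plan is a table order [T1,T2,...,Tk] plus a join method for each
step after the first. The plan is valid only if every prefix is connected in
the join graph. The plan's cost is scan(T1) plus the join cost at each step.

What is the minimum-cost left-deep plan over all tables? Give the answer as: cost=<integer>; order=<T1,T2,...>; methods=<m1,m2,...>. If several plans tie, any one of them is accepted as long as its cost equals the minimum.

Selinger DP (subsets sized 1..n):
  {B}: scan cost=150, card=150
  {A}: scan cost=250, card=250
  {C}: scan cost=80, card=80
  {AB}: card=7500; try (B,hash)→2900, (A,merge)→3750, (B,merge)→3850, (A,hash)→4300, (A,nl_idx)→8850, (A,nl)→37650 …(+1); best=2900 via (B,hash)
  {AC}: card=4000; try (C,hash)→1620, (A,merge)→2970, (C,merge)→3140, (A,hash)→4160, (A,nl_idx)→4720, (C,nl_idx)→6000 …(+2); best=1620 via (C,hash)
  {ABC}: card=120000; try (B,hash)→8020, (C,hash)→11520, (B,merge)→54970, (C,merge)→108540, (C,nl_idx)→175400, (B,nl)→601620 …(+1); best=8020 via (B,hash)

cost=8020; order=A,C,B; methods=hash,hash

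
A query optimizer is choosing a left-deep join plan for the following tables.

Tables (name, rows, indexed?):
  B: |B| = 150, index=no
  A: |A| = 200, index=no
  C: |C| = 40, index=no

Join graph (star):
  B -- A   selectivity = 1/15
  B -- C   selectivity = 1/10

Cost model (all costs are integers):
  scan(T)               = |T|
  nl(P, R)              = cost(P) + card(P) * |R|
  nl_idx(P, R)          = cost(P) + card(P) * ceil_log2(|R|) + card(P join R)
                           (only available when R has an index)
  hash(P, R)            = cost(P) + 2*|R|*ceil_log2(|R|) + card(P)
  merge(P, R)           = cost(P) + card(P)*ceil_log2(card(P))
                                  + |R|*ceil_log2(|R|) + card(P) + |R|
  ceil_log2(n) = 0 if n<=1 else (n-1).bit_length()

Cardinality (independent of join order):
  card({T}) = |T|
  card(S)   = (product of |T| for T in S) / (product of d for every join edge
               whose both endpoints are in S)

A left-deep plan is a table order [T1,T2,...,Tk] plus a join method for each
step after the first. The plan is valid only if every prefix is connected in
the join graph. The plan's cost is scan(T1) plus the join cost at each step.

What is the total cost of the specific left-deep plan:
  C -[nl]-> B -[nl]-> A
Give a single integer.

126040

step 1: scan C: cost=40, card=40
step 2: join B via nl
    card(P join B) = 40*150/(10) = 600
    cost = 40 + 40*150 = 6040
step 3: join A via nl
    card(P join A) = 600*200/(15) = 8000
    cost = 6040 + 600*200 = 126040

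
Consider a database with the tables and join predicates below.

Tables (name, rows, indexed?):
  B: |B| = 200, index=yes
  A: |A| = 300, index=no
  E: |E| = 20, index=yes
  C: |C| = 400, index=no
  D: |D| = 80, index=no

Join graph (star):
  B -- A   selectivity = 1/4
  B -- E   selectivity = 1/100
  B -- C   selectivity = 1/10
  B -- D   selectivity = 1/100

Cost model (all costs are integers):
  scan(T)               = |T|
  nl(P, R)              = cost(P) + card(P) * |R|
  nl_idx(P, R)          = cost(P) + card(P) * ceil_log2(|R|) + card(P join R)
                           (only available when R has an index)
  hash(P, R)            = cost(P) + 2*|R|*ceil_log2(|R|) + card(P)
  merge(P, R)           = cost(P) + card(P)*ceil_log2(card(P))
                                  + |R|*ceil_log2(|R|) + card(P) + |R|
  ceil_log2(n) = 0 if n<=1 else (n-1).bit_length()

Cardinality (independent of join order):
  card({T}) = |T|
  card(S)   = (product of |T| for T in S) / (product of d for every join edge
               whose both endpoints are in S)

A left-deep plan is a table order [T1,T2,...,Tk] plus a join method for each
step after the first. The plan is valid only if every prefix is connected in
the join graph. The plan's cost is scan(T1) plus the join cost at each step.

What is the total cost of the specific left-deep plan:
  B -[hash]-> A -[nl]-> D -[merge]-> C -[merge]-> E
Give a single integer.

step 1: scan B: cost=200, card=200
step 2: join A via hash
    card(P join A) = 200*300/(4) = 15000
    cost = 200 + 2*300*9 + 200 = 5800
step 3: join D via nl
    card(P join D) = 15000*80/(100) = 12000
    cost = 5800 + 15000*80 = 1205800
step 4: join C via merge
    card(P join C) = 12000*400/(10) = 480000
    cost = 1205800 + 12000*14 + 400*9 + 12000 + 400 = 1389800
step 5: join E via merge
    card(P join E) = 480000*20/(100) = 96000
    cost = 1389800 + 480000*19 + 20*5 + 480000 + 20 = 10989920

10989920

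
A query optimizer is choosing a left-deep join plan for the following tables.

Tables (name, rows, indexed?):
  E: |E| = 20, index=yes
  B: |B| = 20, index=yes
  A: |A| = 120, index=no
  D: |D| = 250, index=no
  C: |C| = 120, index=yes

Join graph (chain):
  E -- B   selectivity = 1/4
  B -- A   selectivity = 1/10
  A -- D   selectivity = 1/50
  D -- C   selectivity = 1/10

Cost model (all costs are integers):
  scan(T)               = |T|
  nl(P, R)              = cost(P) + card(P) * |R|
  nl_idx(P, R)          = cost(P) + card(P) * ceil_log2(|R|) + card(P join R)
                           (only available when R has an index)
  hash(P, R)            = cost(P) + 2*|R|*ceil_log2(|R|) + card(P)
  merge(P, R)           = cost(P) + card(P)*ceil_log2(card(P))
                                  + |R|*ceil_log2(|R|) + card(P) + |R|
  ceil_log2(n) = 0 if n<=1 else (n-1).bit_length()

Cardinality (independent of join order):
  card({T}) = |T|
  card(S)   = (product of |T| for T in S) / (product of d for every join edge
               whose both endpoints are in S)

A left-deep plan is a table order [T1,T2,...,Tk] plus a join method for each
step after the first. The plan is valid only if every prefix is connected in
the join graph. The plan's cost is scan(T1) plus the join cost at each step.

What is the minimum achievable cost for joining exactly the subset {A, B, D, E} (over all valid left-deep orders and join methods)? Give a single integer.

4380

Selinger DP over subsets of {A,B,D,E}:
  {E}: scan cost=20, card=20
  {B}: scan cost=20, card=20
  {A}: scan cost=120, card=120
  {D}: scan cost=250, card=250
  {BE}: card=100; try (E,nl_idx)→220, (B,nl_idx)→220, (E,hash)→240, (B,hash)→240, (E,merge)→260, (B,merge)→260 …(+2); best=220 via (E,nl_idx)
  {AB}: card=240; try (B,hash)→440, (B,nl_idx)→960, (A,merge)→1100, (B,merge)→1200, (A,hash)→1720, (A,nl)→2420 …(+1); best=440 via (B,hash)
  {AD}: card=600; try (A,hash)→2180, (D,merge)→3330, (A,merge)→3460, (D,hash)→4240, (D,nl)→30120, (A,nl)→30250; best=2180 via (A,hash)
  {ABE}: card=1200; try (E,hash)→880, (A,merge)→1980, (A,hash)→2000, (E,merge)→2720, (E,nl_idx)→2840, (E,nl)→5240 …(+1); best=880 via (E,hash)
  {ABD}: card=1200; try (B,hash)→2980, (D,hash)→4680, (D,merge)→4850, (B,nl_idx)→6380, (B,merge)→8900, (B,nl)→14180 …(+1); best=2980 via (B,hash)
  {ABDE}: card=6000; try (E,hash)→4380, (D,hash)→6080, (E,nl_idx)→14980, (E,merge)→17500, (D,merge)→17530, (E,nl)→26980 …(+1); best=4380 via (E,hash)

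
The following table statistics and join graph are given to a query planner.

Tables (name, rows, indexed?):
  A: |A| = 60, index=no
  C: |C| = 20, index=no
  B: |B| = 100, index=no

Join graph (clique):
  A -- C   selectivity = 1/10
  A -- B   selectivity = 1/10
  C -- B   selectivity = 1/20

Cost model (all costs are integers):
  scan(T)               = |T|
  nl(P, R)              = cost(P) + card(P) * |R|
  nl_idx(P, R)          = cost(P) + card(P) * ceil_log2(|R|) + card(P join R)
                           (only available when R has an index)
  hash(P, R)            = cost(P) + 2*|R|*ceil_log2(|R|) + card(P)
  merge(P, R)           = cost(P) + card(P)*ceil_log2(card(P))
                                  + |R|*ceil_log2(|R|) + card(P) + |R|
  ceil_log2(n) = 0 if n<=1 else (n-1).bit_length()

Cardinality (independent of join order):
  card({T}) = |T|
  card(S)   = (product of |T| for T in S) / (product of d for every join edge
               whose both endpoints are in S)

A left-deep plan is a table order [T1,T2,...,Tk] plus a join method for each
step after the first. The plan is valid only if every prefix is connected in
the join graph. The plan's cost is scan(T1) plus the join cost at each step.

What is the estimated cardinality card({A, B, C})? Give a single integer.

60

Tables in S: A(60), B(100), C(20)
Edges inside S: A-C(d=10), A-B(d=10), C-B(d=20)
numerator = 60 * 100 * 20 = 120000
denominator = 10 * 10 * 20 = 2000
card(S) = 120000 / 2000 = 60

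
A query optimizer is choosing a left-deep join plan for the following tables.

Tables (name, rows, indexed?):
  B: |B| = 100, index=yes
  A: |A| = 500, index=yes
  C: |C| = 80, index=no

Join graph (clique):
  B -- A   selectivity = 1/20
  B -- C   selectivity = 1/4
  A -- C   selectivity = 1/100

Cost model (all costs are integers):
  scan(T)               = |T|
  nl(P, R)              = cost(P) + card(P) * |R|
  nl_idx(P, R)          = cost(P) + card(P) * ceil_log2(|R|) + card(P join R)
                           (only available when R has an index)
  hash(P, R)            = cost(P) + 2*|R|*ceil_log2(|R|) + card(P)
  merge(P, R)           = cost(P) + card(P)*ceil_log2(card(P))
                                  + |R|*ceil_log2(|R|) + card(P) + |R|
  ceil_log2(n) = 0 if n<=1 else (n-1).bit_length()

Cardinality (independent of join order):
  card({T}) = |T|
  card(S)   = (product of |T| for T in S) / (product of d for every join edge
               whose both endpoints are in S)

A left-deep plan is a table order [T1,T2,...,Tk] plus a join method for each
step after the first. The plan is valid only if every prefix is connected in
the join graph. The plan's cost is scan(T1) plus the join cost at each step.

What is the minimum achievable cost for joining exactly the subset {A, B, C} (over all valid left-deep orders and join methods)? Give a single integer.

Selinger DP over subsets of {A,B,C}:
  {B}: scan cost=100, card=100
  {A}: scan cost=500, card=500
  {C}: scan cost=80, card=80
  {AB}: card=2500; try (B,hash)→2400, (A,nl_idx)→3500, (A,merge)→5900, (B,merge)→6300, (B,nl_idx)→6500, (A,hash)→9200 …(+2); best=2400 via (B,hash)
  {BC}: card=2000; try (C,hash)→1320, (B,merge)→1520, (C,merge)→1540, (B,hash)→1560, (B,nl_idx)→2640, (B,nl)→8080 …(+1); best=1320 via (C,hash)
  {AC}: card=400; try (A,nl_idx)→1200, (C,hash)→2120, (A,merge)→5720, (C,merge)→6140, (A,hash)→9160, (A,nl)→40080 …(+1); best=1200 via (A,nl_idx)
  {ABC}: card=500; try (B,hash)→3000, (B,nl_idx)→4500, (B,merge)→6000, (C,hash)→6020, (A,hash)→12320, (A,nl_idx)→19820 …(+5); best=3000 via (B,hash)

3000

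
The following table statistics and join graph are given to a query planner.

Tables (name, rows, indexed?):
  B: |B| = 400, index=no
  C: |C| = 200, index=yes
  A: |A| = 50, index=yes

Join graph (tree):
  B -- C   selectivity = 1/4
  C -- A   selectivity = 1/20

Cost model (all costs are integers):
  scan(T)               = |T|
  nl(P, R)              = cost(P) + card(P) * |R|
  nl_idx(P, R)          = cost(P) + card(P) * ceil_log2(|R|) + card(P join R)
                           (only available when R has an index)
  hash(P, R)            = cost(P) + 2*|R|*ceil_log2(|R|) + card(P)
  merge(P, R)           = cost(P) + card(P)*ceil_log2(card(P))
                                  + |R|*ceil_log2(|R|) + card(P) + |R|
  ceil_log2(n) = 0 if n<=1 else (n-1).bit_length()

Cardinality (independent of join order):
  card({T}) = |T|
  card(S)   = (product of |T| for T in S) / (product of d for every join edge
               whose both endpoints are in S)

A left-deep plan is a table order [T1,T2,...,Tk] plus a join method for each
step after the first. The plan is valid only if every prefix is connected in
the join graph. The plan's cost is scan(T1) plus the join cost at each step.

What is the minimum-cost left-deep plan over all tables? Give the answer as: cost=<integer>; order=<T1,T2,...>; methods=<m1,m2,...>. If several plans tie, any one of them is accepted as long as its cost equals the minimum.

Selinger DP (subsets sized 1..n):
  {B}: scan cost=400, card=400
  {C}: scan cost=200, card=200
  {A}: scan cost=50, card=50
  {BC}: card=20000; try (C,hash)→4000, (B,merge)→6000, (C,merge)→6200, (B,hash)→7600, (C,nl_idx)→23600, (B,nl)→80200 …(+1); best=4000 via (C,hash)
  {AC}: card=500; try (C,nl_idx)→950, (A,hash)→1000, (A,nl_idx)→1900, (C,merge)→2200, (A,merge)→2350, (C,hash)→3300 …(+2); best=950 via (C,nl_idx)
  {ABC}: card=50000; try (B,hash)→8650, (B,merge)→9950, (A,hash)→24600, (A,nl_idx)→174000, (B,nl)→200950, (A,merge)→324350 …(+1); best=8650 via (B,hash)

cost=8650; order=A,C,B; methods=nl_idx,hash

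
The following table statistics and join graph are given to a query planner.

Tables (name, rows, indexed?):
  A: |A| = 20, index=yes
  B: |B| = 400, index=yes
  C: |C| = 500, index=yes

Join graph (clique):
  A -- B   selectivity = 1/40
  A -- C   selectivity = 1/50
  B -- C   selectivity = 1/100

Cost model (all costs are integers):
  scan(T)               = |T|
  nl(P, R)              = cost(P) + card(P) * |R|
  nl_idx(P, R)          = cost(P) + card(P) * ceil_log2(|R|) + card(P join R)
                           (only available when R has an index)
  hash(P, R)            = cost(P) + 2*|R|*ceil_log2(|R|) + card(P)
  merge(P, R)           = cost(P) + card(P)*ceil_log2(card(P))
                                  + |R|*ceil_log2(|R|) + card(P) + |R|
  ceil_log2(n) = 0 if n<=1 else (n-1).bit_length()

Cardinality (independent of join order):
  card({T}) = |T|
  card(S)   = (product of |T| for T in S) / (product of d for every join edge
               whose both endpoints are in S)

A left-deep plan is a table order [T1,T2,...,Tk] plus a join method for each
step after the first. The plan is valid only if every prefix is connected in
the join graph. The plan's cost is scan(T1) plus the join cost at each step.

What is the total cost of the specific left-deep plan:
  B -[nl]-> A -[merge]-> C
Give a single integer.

step 1: scan B: cost=400, card=400
step 2: join A via nl
    card(P join A) = 400*20/(40) = 200
    cost = 400 + 400*20 = 8400
step 3: join C via merge
    card(P join C) = 200*500/(50*100) = 20
    cost = 8400 + 200*8 + 500*9 + 200 + 500 = 15200

15200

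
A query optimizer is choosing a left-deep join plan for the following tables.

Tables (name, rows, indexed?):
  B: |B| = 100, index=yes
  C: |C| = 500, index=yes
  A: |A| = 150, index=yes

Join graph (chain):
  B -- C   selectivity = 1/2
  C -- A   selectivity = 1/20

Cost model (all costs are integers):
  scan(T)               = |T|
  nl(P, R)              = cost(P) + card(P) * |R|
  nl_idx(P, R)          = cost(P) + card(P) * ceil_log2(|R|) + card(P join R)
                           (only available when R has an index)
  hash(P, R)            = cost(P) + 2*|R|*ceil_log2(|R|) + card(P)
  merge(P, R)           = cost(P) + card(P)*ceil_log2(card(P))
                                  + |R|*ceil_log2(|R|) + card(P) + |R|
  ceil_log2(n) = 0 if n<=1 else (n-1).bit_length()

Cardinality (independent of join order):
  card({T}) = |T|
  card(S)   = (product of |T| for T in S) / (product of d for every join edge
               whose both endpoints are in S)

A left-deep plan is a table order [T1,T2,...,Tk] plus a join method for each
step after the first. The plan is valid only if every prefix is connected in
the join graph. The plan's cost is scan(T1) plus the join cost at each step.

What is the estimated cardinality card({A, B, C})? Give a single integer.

187500

Tables in S: A(150), B(100), C(500)
Edges inside S: B-C(d=2), C-A(d=20)
numerator = 150 * 100 * 500 = 7500000
denominator = 2 * 20 = 40
card(S) = 7500000 / 40 = 187500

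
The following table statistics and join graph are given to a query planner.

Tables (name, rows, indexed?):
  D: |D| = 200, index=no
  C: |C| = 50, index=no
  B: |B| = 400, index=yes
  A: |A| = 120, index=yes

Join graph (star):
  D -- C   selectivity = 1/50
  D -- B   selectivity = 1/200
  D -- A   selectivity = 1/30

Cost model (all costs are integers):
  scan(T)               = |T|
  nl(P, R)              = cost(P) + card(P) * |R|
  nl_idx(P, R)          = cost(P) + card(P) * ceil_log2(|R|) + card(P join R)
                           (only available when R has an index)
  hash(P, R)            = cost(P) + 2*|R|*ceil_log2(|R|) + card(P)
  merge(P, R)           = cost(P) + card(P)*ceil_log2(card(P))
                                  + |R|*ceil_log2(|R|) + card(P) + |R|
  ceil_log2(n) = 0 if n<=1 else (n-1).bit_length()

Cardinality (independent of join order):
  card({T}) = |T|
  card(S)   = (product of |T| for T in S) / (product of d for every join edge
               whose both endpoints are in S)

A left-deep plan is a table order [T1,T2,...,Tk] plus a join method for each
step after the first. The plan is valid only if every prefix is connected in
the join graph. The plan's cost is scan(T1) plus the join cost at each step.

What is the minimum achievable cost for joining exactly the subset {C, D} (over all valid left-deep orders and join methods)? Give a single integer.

1000

Selinger DP over subsets of {C,D}:
  {D}: scan cost=200, card=200
  {C}: scan cost=50, card=50
  {CD}: card=200; try (C,hash)→1000, (D,merge)→2200, (C,merge)→2350, (D,hash)→3300, (D,nl)→10050, (C,nl)→10200; best=1000 via (C,hash)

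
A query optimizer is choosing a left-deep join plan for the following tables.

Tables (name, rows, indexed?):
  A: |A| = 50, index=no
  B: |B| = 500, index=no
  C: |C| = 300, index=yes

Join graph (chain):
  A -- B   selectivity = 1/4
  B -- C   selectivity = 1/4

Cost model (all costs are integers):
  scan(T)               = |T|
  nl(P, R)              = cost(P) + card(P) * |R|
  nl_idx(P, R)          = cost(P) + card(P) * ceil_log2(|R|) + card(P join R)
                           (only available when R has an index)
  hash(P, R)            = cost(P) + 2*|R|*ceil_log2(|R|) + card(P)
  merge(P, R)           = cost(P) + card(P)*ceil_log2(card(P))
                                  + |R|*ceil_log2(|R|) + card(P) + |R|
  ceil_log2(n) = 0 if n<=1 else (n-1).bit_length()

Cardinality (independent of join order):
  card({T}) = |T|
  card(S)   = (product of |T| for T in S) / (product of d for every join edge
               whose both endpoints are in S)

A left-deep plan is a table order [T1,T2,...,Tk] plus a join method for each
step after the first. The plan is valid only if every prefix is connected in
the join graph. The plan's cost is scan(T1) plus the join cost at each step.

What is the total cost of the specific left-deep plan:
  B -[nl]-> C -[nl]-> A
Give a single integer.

2025500

step 1: scan B: cost=500, card=500
step 2: join C via nl
    card(P join C) = 500*300/(4) = 37500
    cost = 500 + 500*300 = 150500
step 3: join A via nl
    card(P join A) = 37500*50/(4) = 468750
    cost = 150500 + 37500*50 = 2025500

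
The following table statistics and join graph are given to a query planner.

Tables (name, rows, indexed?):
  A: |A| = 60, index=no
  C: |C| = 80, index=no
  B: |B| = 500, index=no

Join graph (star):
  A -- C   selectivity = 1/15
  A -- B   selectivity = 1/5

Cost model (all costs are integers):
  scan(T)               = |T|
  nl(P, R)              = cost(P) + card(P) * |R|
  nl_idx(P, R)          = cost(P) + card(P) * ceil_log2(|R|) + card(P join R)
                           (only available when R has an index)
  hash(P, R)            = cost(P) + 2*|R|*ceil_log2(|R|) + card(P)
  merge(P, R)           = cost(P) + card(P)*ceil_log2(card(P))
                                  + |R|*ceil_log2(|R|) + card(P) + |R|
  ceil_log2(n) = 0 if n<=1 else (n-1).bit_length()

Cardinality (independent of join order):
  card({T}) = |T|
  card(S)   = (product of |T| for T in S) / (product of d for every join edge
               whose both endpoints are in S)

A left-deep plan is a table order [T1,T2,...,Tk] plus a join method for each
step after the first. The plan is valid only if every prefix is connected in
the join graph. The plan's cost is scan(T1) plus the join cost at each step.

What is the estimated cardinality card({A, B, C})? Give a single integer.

32000

Tables in S: A(60), B(500), C(80)
Edges inside S: A-C(d=15), A-B(d=5)
numerator = 60 * 500 * 80 = 2400000
denominator = 15 * 5 = 75
card(S) = 2400000 / 75 = 32000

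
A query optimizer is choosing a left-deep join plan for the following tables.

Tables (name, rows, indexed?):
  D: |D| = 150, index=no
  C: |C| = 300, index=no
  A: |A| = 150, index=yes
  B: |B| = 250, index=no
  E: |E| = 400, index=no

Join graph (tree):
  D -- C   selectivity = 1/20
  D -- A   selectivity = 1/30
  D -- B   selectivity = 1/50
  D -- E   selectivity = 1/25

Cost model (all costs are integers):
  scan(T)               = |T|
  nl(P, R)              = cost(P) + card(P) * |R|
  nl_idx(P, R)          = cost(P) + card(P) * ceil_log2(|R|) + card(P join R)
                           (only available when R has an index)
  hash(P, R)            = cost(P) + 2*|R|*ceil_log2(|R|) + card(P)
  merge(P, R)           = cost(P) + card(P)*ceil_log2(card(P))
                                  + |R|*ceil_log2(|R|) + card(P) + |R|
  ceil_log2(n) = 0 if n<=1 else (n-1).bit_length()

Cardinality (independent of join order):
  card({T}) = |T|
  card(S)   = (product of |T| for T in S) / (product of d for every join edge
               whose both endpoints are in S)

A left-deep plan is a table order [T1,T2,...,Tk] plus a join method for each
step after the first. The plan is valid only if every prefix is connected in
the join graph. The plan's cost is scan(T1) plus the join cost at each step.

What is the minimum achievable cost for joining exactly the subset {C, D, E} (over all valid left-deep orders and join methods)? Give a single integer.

Selinger DP over subsets of {C,D,E}:
  {D}: scan cost=150, card=150
  {C}: scan cost=300, card=300
  {E}: scan cost=400, card=400
  {CD}: card=2250; try (D,hash)→3000, (C,merge)→4500, (D,merge)→4650, (C,hash)→5700, (C,nl)→45150, (D,nl)→45300; best=3000 via (D,hash)
  {DE}: card=2400; try (D,hash)→3200, (E,merge)→5500, (D,merge)→5750, (E,hash)→7500, (E,nl)→60150, (D,nl)→60400; best=3200 via (D,hash)
  {CDE}: card=36000; try (C,hash)→11000, (E,hash)→12450, (E,merge)→36250, (C,merge)→37400, (C,nl)→723200, (E,nl)→903000; best=11000 via (C,hash)

11000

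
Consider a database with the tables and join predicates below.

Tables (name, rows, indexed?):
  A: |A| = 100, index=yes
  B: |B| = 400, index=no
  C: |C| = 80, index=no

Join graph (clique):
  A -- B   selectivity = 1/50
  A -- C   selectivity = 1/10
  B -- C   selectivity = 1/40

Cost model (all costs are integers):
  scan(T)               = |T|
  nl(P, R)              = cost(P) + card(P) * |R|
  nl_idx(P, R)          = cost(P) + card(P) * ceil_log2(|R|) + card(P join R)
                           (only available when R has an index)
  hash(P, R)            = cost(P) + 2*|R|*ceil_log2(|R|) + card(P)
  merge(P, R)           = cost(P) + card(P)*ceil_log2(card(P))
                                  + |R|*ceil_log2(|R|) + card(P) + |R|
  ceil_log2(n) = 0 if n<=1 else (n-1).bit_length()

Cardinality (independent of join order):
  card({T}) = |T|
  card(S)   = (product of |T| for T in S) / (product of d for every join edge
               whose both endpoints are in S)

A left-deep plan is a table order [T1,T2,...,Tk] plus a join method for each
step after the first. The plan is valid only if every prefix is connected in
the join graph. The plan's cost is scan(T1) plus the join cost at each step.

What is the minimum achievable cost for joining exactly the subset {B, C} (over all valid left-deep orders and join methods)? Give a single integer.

1920

Selinger DP over subsets of {B,C}:
  {B}: scan cost=400, card=400
  {C}: scan cost=80, card=80
  {BC}: card=800; try (C,hash)→1920, (B,merge)→4720, (C,merge)→5040, (B,hash)→7360, (B,nl)→32080, (C,nl)→32400; best=1920 via (C,hash)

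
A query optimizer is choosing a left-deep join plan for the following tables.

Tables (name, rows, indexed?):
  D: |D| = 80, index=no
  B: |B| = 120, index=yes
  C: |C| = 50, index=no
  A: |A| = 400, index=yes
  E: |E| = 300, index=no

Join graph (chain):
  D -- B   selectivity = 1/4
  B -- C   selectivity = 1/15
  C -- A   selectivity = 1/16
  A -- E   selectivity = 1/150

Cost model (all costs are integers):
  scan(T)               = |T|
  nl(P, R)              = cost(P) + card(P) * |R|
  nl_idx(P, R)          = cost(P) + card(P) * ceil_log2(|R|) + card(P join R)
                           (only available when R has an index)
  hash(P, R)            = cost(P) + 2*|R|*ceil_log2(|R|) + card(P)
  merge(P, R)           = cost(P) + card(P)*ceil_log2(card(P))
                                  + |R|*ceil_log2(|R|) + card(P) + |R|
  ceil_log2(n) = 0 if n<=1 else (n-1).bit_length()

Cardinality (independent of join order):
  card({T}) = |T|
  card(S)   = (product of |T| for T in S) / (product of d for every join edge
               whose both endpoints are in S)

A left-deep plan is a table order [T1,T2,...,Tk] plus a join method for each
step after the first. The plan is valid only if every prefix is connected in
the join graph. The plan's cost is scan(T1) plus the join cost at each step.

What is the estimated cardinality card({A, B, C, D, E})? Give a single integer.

Tables in S: A(400), B(120), C(50), D(80), E(300)
Edges inside S: D-B(d=4), B-C(d=15), C-A(d=16), A-E(d=150)
numerator = 400 * 120 * 50 * 80 * 300 = 57600000000
denominator = 4 * 15 * 16 * 150 = 144000
card(S) = 57600000000 / 144000 = 400000

400000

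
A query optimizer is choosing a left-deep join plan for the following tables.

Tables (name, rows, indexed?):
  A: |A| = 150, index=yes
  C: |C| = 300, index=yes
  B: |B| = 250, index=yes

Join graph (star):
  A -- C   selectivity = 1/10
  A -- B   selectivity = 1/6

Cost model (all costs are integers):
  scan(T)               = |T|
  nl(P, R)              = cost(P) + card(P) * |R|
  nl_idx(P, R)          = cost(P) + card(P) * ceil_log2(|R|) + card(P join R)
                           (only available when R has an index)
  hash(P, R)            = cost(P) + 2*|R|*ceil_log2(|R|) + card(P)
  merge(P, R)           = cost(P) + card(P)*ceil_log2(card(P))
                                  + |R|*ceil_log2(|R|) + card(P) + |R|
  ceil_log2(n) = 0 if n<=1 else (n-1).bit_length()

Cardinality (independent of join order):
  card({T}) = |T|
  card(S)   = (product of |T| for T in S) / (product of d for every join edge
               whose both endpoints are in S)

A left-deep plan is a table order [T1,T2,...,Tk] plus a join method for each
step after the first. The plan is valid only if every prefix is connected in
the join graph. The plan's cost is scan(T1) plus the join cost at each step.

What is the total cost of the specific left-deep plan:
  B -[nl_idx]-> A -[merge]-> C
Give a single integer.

step 1: scan B: cost=250, card=250
step 2: join A via nl_idx
    card(P join A) = 250*150/(6) = 6250
    cost = 250 + 250*8 + 6250 = 8500
step 3: join C via merge
    card(P join C) = 6250*300/(10) = 187500
    cost = 8500 + 6250*13 + 300*9 + 6250 + 300 = 99000

99000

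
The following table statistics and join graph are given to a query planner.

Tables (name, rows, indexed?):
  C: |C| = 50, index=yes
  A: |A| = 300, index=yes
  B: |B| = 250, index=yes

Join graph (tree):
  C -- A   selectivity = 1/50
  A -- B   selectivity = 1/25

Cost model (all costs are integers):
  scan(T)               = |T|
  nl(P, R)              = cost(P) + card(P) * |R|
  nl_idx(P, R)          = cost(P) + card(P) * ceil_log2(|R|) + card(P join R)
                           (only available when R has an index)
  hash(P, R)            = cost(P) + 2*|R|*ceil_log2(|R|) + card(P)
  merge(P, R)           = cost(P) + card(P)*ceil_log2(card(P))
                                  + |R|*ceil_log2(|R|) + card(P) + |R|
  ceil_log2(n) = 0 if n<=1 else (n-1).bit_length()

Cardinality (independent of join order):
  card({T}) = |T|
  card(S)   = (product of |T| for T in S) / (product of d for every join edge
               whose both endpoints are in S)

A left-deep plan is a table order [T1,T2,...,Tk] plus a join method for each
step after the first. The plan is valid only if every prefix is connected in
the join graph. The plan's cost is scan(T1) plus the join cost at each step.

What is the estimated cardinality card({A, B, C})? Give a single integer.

3000

Tables in S: A(300), B(250), C(50)
Edges inside S: C-A(d=50), A-B(d=25)
numerator = 300 * 250 * 50 = 3750000
denominator = 50 * 25 = 1250
card(S) = 3750000 / 1250 = 3000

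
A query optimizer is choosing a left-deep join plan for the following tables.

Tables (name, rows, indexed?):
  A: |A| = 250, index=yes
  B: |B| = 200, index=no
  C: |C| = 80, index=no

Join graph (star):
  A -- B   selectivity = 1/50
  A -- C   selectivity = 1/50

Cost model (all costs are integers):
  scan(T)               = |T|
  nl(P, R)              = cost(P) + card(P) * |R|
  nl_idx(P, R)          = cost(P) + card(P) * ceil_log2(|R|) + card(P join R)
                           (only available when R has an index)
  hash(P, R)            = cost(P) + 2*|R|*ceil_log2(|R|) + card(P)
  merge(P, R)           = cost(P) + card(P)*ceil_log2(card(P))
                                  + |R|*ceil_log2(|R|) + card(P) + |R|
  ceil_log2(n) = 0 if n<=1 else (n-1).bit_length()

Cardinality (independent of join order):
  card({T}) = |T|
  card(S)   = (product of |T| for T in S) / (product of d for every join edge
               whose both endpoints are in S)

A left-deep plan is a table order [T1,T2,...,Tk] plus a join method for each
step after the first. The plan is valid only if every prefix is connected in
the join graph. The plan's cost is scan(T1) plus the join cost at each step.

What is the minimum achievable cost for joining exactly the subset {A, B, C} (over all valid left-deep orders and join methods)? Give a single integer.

Selinger DP over subsets of {A,B,C}:
  {A}: scan cost=250, card=250
  {B}: scan cost=200, card=200
  {C}: scan cost=80, card=80
  {AB}: card=1000; try (A,nl_idx)→2800, (B,hash)→3700, (A,merge)→4250, (B,merge)→4300, (A,hash)→4400, (A,nl)→50200 …(+1); best=2800 via (A,nl_idx)
  {AC}: card=400; try (A,nl_idx)→1120, (C,hash)→1620, (A,merge)→2970, (C,merge)→3140, (A,hash)→4160, (A,nl)→20080 …(+1); best=1120 via (A,nl_idx)
  {ABC}: card=1600; try (B,hash)→4720, (C,hash)→4920, (B,merge)→6920, (C,merge)→14440, (B,nl)→81120, (C,nl)→82800; best=4720 via (B,hash)

4720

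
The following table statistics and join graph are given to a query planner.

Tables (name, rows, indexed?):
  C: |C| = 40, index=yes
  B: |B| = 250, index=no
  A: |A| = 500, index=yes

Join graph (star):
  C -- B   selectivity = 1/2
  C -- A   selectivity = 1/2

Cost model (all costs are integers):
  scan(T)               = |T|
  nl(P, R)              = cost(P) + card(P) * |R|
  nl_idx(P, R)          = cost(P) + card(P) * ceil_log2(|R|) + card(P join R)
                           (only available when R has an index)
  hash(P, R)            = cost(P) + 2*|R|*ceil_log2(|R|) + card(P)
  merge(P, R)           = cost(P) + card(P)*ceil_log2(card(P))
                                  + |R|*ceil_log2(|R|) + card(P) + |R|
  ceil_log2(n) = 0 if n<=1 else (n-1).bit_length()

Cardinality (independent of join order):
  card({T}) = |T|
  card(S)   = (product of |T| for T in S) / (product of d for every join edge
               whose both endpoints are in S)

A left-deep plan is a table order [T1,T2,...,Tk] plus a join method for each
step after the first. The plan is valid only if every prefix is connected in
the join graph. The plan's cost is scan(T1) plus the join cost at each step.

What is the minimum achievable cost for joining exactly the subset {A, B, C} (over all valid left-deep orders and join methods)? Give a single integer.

Selinger DP over subsets of {A,B,C}:
  {C}: scan cost=40, card=40
  {B}: scan cost=250, card=250
  {A}: scan cost=500, card=500
  {BC}: card=5000; try (C,hash)→980, (B,merge)→2570, (C,merge)→2780, (B,hash)→4080, (C,nl_idx)→6750, (B,nl)→10040 …(+1); best=980 via (C,hash)
  {AC}: card=10000; try (C,hash)→1480, (A,merge)→5320, (C,merge)→5780, (A,hash)→9080, (A,nl_idx)→10400, (C,nl_idx)→13500 …(+2); best=1480 via (C,hash)
  {ABC}: card=1250000; try (A,hash)→14980, (B,hash)→15480, (A,merge)→75980, (B,merge)→153730, (A,nl_idx)→1295980, (A,nl)→2500980 …(+1); best=14980 via (A,hash)

14980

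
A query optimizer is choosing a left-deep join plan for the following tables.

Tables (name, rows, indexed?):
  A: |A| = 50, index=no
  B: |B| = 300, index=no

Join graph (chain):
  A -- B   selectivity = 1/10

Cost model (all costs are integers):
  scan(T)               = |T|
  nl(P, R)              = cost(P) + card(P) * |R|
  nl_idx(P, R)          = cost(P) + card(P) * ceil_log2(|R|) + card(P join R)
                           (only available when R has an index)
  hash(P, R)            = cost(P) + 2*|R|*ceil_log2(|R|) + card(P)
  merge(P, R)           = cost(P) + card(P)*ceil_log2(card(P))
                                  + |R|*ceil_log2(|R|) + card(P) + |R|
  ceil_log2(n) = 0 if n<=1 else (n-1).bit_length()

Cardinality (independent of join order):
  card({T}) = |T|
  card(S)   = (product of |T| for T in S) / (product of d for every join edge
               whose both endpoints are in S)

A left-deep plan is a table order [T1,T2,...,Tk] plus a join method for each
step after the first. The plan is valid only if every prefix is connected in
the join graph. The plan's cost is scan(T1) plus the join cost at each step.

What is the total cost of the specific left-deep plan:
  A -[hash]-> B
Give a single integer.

5500

step 1: scan A: cost=50, card=50
step 2: join B via hash
    card(P join B) = 50*300/(10) = 1500
    cost = 50 + 2*300*9 + 50 = 5500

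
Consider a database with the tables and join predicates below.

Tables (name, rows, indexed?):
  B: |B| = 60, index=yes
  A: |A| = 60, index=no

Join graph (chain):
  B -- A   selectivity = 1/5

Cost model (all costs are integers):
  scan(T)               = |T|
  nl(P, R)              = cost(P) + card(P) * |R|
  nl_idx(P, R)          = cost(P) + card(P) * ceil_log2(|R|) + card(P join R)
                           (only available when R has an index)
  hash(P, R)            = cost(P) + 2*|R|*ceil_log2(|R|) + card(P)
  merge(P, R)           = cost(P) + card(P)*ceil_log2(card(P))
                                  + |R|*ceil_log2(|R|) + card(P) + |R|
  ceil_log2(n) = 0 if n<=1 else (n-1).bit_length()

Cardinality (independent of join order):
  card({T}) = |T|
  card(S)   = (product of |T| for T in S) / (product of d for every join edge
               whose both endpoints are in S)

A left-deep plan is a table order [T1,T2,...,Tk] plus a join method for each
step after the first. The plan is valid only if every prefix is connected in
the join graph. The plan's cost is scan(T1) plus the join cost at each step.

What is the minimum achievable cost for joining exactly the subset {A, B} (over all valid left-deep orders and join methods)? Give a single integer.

840

Selinger DP over subsets of {A,B}:
  {B}: scan cost=60, card=60
  {A}: scan cost=60, card=60
  {AB}: card=720; try (B,hash)→840, (A,hash)→840, (B,merge)→900, (A,merge)→900, (B,nl_idx)→1140, (B,nl)→3660 …(+1); best=840 via (B,hash)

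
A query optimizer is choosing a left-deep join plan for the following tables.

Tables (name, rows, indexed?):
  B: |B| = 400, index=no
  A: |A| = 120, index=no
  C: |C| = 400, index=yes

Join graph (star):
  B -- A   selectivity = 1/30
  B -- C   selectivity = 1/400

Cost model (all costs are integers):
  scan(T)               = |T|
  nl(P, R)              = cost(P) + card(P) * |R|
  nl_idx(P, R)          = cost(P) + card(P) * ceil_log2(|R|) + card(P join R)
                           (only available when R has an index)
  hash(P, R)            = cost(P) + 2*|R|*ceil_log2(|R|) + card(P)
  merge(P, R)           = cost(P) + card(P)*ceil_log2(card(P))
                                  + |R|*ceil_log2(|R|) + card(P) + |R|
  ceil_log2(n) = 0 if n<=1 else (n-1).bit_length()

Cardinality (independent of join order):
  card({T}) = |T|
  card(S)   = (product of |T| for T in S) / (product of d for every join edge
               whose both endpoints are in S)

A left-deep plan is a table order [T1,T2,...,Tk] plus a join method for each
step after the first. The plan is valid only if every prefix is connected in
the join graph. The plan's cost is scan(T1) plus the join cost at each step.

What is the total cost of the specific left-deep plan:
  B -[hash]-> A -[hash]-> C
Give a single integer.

11280

step 1: scan B: cost=400, card=400
step 2: join A via hash
    card(P join A) = 400*120/(30) = 1600
    cost = 400 + 2*120*7 + 400 = 2480
step 3: join C via hash
    card(P join C) = 1600*400/(400) = 1600
    cost = 2480 + 2*400*9 + 1600 = 11280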